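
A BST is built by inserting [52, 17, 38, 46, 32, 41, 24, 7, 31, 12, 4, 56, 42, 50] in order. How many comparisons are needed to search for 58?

Search path for 58: 52 -> 56
Found: False
Comparisons: 2


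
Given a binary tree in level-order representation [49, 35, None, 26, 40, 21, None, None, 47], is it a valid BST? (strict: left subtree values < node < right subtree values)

Level-order array: [49, 35, None, 26, 40, 21, None, None, 47]
Validate using subtree bounds (lo, hi): at each node, require lo < value < hi,
then recurse left with hi=value and right with lo=value.
Preorder trace (stopping at first violation):
  at node 49 with bounds (-inf, +inf): OK
  at node 35 with bounds (-inf, 49): OK
  at node 26 with bounds (-inf, 35): OK
  at node 21 with bounds (-inf, 26): OK
  at node 40 with bounds (35, 49): OK
  at node 47 with bounds (40, 49): OK
No violation found at any node.
Result: Valid BST


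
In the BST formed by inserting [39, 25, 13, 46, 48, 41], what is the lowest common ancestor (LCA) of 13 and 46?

Tree insertion order: [39, 25, 13, 46, 48, 41]
Tree (level-order array): [39, 25, 46, 13, None, 41, 48]
In a BST, the LCA of p=13, q=46 is the first node v on the
root-to-leaf path with p <= v <= q (go left if both < v, right if both > v).
Walk from root:
  at 39: 13 <= 39 <= 46, this is the LCA
LCA = 39


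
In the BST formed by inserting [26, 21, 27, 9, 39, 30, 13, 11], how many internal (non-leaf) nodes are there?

Tree built from: [26, 21, 27, 9, 39, 30, 13, 11]
Tree (level-order array): [26, 21, 27, 9, None, None, 39, None, 13, 30, None, 11]
Rule: An internal node has at least one child.
Per-node child counts:
  node 26: 2 child(ren)
  node 21: 1 child(ren)
  node 9: 1 child(ren)
  node 13: 1 child(ren)
  node 11: 0 child(ren)
  node 27: 1 child(ren)
  node 39: 1 child(ren)
  node 30: 0 child(ren)
Matching nodes: [26, 21, 9, 13, 27, 39]
Count of internal (non-leaf) nodes: 6


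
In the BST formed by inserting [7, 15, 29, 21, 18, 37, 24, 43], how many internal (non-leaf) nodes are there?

Tree built from: [7, 15, 29, 21, 18, 37, 24, 43]
Tree (level-order array): [7, None, 15, None, 29, 21, 37, 18, 24, None, 43]
Rule: An internal node has at least one child.
Per-node child counts:
  node 7: 1 child(ren)
  node 15: 1 child(ren)
  node 29: 2 child(ren)
  node 21: 2 child(ren)
  node 18: 0 child(ren)
  node 24: 0 child(ren)
  node 37: 1 child(ren)
  node 43: 0 child(ren)
Matching nodes: [7, 15, 29, 21, 37]
Count of internal (non-leaf) nodes: 5


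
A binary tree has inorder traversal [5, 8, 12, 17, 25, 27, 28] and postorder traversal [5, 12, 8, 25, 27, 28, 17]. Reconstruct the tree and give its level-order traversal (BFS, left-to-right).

Inorder:   [5, 8, 12, 17, 25, 27, 28]
Postorder: [5, 12, 8, 25, 27, 28, 17]
Algorithm: postorder visits root last, so walk postorder right-to-left;
each value is the root of the current inorder slice — split it at that
value, recurse on the right subtree first, then the left.
Recursive splits:
  root=17; inorder splits into left=[5, 8, 12], right=[25, 27, 28]
  root=28; inorder splits into left=[25, 27], right=[]
  root=27; inorder splits into left=[25], right=[]
  root=25; inorder splits into left=[], right=[]
  root=8; inorder splits into left=[5], right=[12]
  root=12; inorder splits into left=[], right=[]
  root=5; inorder splits into left=[], right=[]
Reconstructed level-order: [17, 8, 28, 5, 12, 27, 25]


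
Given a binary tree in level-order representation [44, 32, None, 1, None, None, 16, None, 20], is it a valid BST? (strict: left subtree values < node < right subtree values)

Level-order array: [44, 32, None, 1, None, None, 16, None, 20]
Validate using subtree bounds (lo, hi): at each node, require lo < value < hi,
then recurse left with hi=value and right with lo=value.
Preorder trace (stopping at first violation):
  at node 44 with bounds (-inf, +inf): OK
  at node 32 with bounds (-inf, 44): OK
  at node 1 with bounds (-inf, 32): OK
  at node 16 with bounds (1, 32): OK
  at node 20 with bounds (16, 32): OK
No violation found at any node.
Result: Valid BST


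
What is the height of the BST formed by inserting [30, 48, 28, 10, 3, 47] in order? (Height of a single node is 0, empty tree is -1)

Insertion order: [30, 48, 28, 10, 3, 47]
Tree (level-order array): [30, 28, 48, 10, None, 47, None, 3]
Compute height bottom-up (empty subtree = -1):
  height(3) = 1 + max(-1, -1) = 0
  height(10) = 1 + max(0, -1) = 1
  height(28) = 1 + max(1, -1) = 2
  height(47) = 1 + max(-1, -1) = 0
  height(48) = 1 + max(0, -1) = 1
  height(30) = 1 + max(2, 1) = 3
Height = 3


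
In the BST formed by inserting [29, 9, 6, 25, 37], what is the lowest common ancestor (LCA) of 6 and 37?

Tree insertion order: [29, 9, 6, 25, 37]
Tree (level-order array): [29, 9, 37, 6, 25]
In a BST, the LCA of p=6, q=37 is the first node v on the
root-to-leaf path with p <= v <= q (go left if both < v, right if both > v).
Walk from root:
  at 29: 6 <= 29 <= 37, this is the LCA
LCA = 29


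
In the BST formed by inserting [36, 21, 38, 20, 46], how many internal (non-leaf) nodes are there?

Tree built from: [36, 21, 38, 20, 46]
Tree (level-order array): [36, 21, 38, 20, None, None, 46]
Rule: An internal node has at least one child.
Per-node child counts:
  node 36: 2 child(ren)
  node 21: 1 child(ren)
  node 20: 0 child(ren)
  node 38: 1 child(ren)
  node 46: 0 child(ren)
Matching nodes: [36, 21, 38]
Count of internal (non-leaf) nodes: 3


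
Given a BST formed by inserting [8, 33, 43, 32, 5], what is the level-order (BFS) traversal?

Tree insertion order: [8, 33, 43, 32, 5]
Tree (level-order array): [8, 5, 33, None, None, 32, 43]
BFS from the root, enqueuing left then right child of each popped node:
  queue [8] -> pop 8, enqueue [5, 33], visited so far: [8]
  queue [5, 33] -> pop 5, enqueue [none], visited so far: [8, 5]
  queue [33] -> pop 33, enqueue [32, 43], visited so far: [8, 5, 33]
  queue [32, 43] -> pop 32, enqueue [none], visited so far: [8, 5, 33, 32]
  queue [43] -> pop 43, enqueue [none], visited so far: [8, 5, 33, 32, 43]
Result: [8, 5, 33, 32, 43]


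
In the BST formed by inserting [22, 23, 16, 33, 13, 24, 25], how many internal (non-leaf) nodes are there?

Tree built from: [22, 23, 16, 33, 13, 24, 25]
Tree (level-order array): [22, 16, 23, 13, None, None, 33, None, None, 24, None, None, 25]
Rule: An internal node has at least one child.
Per-node child counts:
  node 22: 2 child(ren)
  node 16: 1 child(ren)
  node 13: 0 child(ren)
  node 23: 1 child(ren)
  node 33: 1 child(ren)
  node 24: 1 child(ren)
  node 25: 0 child(ren)
Matching nodes: [22, 16, 23, 33, 24]
Count of internal (non-leaf) nodes: 5


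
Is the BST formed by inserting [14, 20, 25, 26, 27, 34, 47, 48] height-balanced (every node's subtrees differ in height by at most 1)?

Tree (level-order array): [14, None, 20, None, 25, None, 26, None, 27, None, 34, None, 47, None, 48]
Definition: a tree is height-balanced if, at every node, |h(left) - h(right)| <= 1 (empty subtree has height -1).
Bottom-up per-node check:
  node 48: h_left=-1, h_right=-1, diff=0 [OK], height=0
  node 47: h_left=-1, h_right=0, diff=1 [OK], height=1
  node 34: h_left=-1, h_right=1, diff=2 [FAIL (|-1-1|=2 > 1)], height=2
  node 27: h_left=-1, h_right=2, diff=3 [FAIL (|-1-2|=3 > 1)], height=3
  node 26: h_left=-1, h_right=3, diff=4 [FAIL (|-1-3|=4 > 1)], height=4
  node 25: h_left=-1, h_right=4, diff=5 [FAIL (|-1-4|=5 > 1)], height=5
  node 20: h_left=-1, h_right=5, diff=6 [FAIL (|-1-5|=6 > 1)], height=6
  node 14: h_left=-1, h_right=6, diff=7 [FAIL (|-1-6|=7 > 1)], height=7
Node 34 violates the condition: |-1 - 1| = 2 > 1.
Result: Not balanced


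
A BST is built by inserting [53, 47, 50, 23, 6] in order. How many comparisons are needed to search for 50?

Search path for 50: 53 -> 47 -> 50
Found: True
Comparisons: 3


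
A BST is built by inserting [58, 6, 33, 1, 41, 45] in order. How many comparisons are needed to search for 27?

Search path for 27: 58 -> 6 -> 33
Found: False
Comparisons: 3


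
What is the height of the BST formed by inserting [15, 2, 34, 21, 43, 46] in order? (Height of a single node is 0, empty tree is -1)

Insertion order: [15, 2, 34, 21, 43, 46]
Tree (level-order array): [15, 2, 34, None, None, 21, 43, None, None, None, 46]
Compute height bottom-up (empty subtree = -1):
  height(2) = 1 + max(-1, -1) = 0
  height(21) = 1 + max(-1, -1) = 0
  height(46) = 1 + max(-1, -1) = 0
  height(43) = 1 + max(-1, 0) = 1
  height(34) = 1 + max(0, 1) = 2
  height(15) = 1 + max(0, 2) = 3
Height = 3


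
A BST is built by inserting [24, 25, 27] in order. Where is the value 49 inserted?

Starting tree (level order): [24, None, 25, None, 27]
Insertion path: 24 -> 25 -> 27
Result: insert 49 as right child of 27
Final tree (level order): [24, None, 25, None, 27, None, 49]


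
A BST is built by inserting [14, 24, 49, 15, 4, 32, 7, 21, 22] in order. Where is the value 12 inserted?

Starting tree (level order): [14, 4, 24, None, 7, 15, 49, None, None, None, 21, 32, None, None, 22]
Insertion path: 14 -> 4 -> 7
Result: insert 12 as right child of 7
Final tree (level order): [14, 4, 24, None, 7, 15, 49, None, 12, None, 21, 32, None, None, None, None, 22]


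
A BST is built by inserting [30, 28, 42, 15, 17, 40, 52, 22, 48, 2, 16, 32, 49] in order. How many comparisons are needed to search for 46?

Search path for 46: 30 -> 42 -> 52 -> 48
Found: False
Comparisons: 4


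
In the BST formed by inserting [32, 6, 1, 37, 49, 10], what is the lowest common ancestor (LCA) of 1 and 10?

Tree insertion order: [32, 6, 1, 37, 49, 10]
Tree (level-order array): [32, 6, 37, 1, 10, None, 49]
In a BST, the LCA of p=1, q=10 is the first node v on the
root-to-leaf path with p <= v <= q (go left if both < v, right if both > v).
Walk from root:
  at 32: both 1 and 10 < 32, go left
  at 6: 1 <= 6 <= 10, this is the LCA
LCA = 6


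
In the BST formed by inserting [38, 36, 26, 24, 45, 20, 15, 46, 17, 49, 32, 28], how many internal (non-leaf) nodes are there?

Tree built from: [38, 36, 26, 24, 45, 20, 15, 46, 17, 49, 32, 28]
Tree (level-order array): [38, 36, 45, 26, None, None, 46, 24, 32, None, 49, 20, None, 28, None, None, None, 15, None, None, None, None, 17]
Rule: An internal node has at least one child.
Per-node child counts:
  node 38: 2 child(ren)
  node 36: 1 child(ren)
  node 26: 2 child(ren)
  node 24: 1 child(ren)
  node 20: 1 child(ren)
  node 15: 1 child(ren)
  node 17: 0 child(ren)
  node 32: 1 child(ren)
  node 28: 0 child(ren)
  node 45: 1 child(ren)
  node 46: 1 child(ren)
  node 49: 0 child(ren)
Matching nodes: [38, 36, 26, 24, 20, 15, 32, 45, 46]
Count of internal (non-leaf) nodes: 9


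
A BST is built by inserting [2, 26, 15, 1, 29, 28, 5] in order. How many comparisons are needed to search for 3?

Search path for 3: 2 -> 26 -> 15 -> 5
Found: False
Comparisons: 4


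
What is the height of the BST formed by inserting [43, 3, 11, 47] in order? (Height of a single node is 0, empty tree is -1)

Insertion order: [43, 3, 11, 47]
Tree (level-order array): [43, 3, 47, None, 11]
Compute height bottom-up (empty subtree = -1):
  height(11) = 1 + max(-1, -1) = 0
  height(3) = 1 + max(-1, 0) = 1
  height(47) = 1 + max(-1, -1) = 0
  height(43) = 1 + max(1, 0) = 2
Height = 2


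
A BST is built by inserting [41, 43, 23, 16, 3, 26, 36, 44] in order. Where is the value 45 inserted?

Starting tree (level order): [41, 23, 43, 16, 26, None, 44, 3, None, None, 36]
Insertion path: 41 -> 43 -> 44
Result: insert 45 as right child of 44
Final tree (level order): [41, 23, 43, 16, 26, None, 44, 3, None, None, 36, None, 45]


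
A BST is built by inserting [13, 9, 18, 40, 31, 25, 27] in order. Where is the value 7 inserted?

Starting tree (level order): [13, 9, 18, None, None, None, 40, 31, None, 25, None, None, 27]
Insertion path: 13 -> 9
Result: insert 7 as left child of 9
Final tree (level order): [13, 9, 18, 7, None, None, 40, None, None, 31, None, 25, None, None, 27]


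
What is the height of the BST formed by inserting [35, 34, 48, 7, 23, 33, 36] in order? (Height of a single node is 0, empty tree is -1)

Insertion order: [35, 34, 48, 7, 23, 33, 36]
Tree (level-order array): [35, 34, 48, 7, None, 36, None, None, 23, None, None, None, 33]
Compute height bottom-up (empty subtree = -1):
  height(33) = 1 + max(-1, -1) = 0
  height(23) = 1 + max(-1, 0) = 1
  height(7) = 1 + max(-1, 1) = 2
  height(34) = 1 + max(2, -1) = 3
  height(36) = 1 + max(-1, -1) = 0
  height(48) = 1 + max(0, -1) = 1
  height(35) = 1 + max(3, 1) = 4
Height = 4


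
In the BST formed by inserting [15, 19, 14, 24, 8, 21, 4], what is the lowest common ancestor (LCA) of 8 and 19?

Tree insertion order: [15, 19, 14, 24, 8, 21, 4]
Tree (level-order array): [15, 14, 19, 8, None, None, 24, 4, None, 21]
In a BST, the LCA of p=8, q=19 is the first node v on the
root-to-leaf path with p <= v <= q (go left if both < v, right if both > v).
Walk from root:
  at 15: 8 <= 15 <= 19, this is the LCA
LCA = 15


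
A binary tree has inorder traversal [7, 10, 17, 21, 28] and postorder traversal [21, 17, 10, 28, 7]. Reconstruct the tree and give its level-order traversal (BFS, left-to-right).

Inorder:   [7, 10, 17, 21, 28]
Postorder: [21, 17, 10, 28, 7]
Algorithm: postorder visits root last, so walk postorder right-to-left;
each value is the root of the current inorder slice — split it at that
value, recurse on the right subtree first, then the left.
Recursive splits:
  root=7; inorder splits into left=[], right=[10, 17, 21, 28]
  root=28; inorder splits into left=[10, 17, 21], right=[]
  root=10; inorder splits into left=[], right=[17, 21]
  root=17; inorder splits into left=[], right=[21]
  root=21; inorder splits into left=[], right=[]
Reconstructed level-order: [7, 28, 10, 17, 21]


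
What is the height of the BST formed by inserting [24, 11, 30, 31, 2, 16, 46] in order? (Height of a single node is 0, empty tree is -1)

Insertion order: [24, 11, 30, 31, 2, 16, 46]
Tree (level-order array): [24, 11, 30, 2, 16, None, 31, None, None, None, None, None, 46]
Compute height bottom-up (empty subtree = -1):
  height(2) = 1 + max(-1, -1) = 0
  height(16) = 1 + max(-1, -1) = 0
  height(11) = 1 + max(0, 0) = 1
  height(46) = 1 + max(-1, -1) = 0
  height(31) = 1 + max(-1, 0) = 1
  height(30) = 1 + max(-1, 1) = 2
  height(24) = 1 + max(1, 2) = 3
Height = 3


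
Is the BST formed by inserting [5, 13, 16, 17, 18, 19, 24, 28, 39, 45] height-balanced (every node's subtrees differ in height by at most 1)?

Tree (level-order array): [5, None, 13, None, 16, None, 17, None, 18, None, 19, None, 24, None, 28, None, 39, None, 45]
Definition: a tree is height-balanced if, at every node, |h(left) - h(right)| <= 1 (empty subtree has height -1).
Bottom-up per-node check:
  node 45: h_left=-1, h_right=-1, diff=0 [OK], height=0
  node 39: h_left=-1, h_right=0, diff=1 [OK], height=1
  node 28: h_left=-1, h_right=1, diff=2 [FAIL (|-1-1|=2 > 1)], height=2
  node 24: h_left=-1, h_right=2, diff=3 [FAIL (|-1-2|=3 > 1)], height=3
  node 19: h_left=-1, h_right=3, diff=4 [FAIL (|-1-3|=4 > 1)], height=4
  node 18: h_left=-1, h_right=4, diff=5 [FAIL (|-1-4|=5 > 1)], height=5
  node 17: h_left=-1, h_right=5, diff=6 [FAIL (|-1-5|=6 > 1)], height=6
  node 16: h_left=-1, h_right=6, diff=7 [FAIL (|-1-6|=7 > 1)], height=7
  node 13: h_left=-1, h_right=7, diff=8 [FAIL (|-1-7|=8 > 1)], height=8
  node 5: h_left=-1, h_right=8, diff=9 [FAIL (|-1-8|=9 > 1)], height=9
Node 28 violates the condition: |-1 - 1| = 2 > 1.
Result: Not balanced


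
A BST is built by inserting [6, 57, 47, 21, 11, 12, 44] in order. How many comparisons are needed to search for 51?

Search path for 51: 6 -> 57 -> 47
Found: False
Comparisons: 3


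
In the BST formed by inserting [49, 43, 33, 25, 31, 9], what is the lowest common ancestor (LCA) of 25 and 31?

Tree insertion order: [49, 43, 33, 25, 31, 9]
Tree (level-order array): [49, 43, None, 33, None, 25, None, 9, 31]
In a BST, the LCA of p=25, q=31 is the first node v on the
root-to-leaf path with p <= v <= q (go left if both < v, right if both > v).
Walk from root:
  at 49: both 25 and 31 < 49, go left
  at 43: both 25 and 31 < 43, go left
  at 33: both 25 and 31 < 33, go left
  at 25: 25 <= 25 <= 31, this is the LCA
LCA = 25


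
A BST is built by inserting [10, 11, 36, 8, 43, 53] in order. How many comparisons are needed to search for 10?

Search path for 10: 10
Found: True
Comparisons: 1


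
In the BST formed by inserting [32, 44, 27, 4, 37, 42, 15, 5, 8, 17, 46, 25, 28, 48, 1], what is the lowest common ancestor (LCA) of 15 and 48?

Tree insertion order: [32, 44, 27, 4, 37, 42, 15, 5, 8, 17, 46, 25, 28, 48, 1]
Tree (level-order array): [32, 27, 44, 4, 28, 37, 46, 1, 15, None, None, None, 42, None, 48, None, None, 5, 17, None, None, None, None, None, 8, None, 25]
In a BST, the LCA of p=15, q=48 is the first node v on the
root-to-leaf path with p <= v <= q (go left if both < v, right if both > v).
Walk from root:
  at 32: 15 <= 32 <= 48, this is the LCA
LCA = 32


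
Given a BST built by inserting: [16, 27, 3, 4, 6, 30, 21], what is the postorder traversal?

Tree insertion order: [16, 27, 3, 4, 6, 30, 21]
Tree (level-order array): [16, 3, 27, None, 4, 21, 30, None, 6]
Postorder traversal: [6, 4, 3, 21, 30, 27, 16]


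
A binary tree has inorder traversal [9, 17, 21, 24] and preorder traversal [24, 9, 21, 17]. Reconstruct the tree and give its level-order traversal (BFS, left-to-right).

Inorder:  [9, 17, 21, 24]
Preorder: [24, 9, 21, 17]
Algorithm: preorder visits root first, so consume preorder in order;
for each root, split the current inorder slice at that value into
left-subtree inorder and right-subtree inorder, then recurse.
Recursive splits:
  root=24; inorder splits into left=[9, 17, 21], right=[]
  root=9; inorder splits into left=[], right=[17, 21]
  root=21; inorder splits into left=[17], right=[]
  root=17; inorder splits into left=[], right=[]
Reconstructed level-order: [24, 9, 21, 17]


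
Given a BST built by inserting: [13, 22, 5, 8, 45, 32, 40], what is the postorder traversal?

Tree insertion order: [13, 22, 5, 8, 45, 32, 40]
Tree (level-order array): [13, 5, 22, None, 8, None, 45, None, None, 32, None, None, 40]
Postorder traversal: [8, 5, 40, 32, 45, 22, 13]


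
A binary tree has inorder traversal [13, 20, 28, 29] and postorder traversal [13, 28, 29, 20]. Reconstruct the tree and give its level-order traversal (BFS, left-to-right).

Inorder:   [13, 20, 28, 29]
Postorder: [13, 28, 29, 20]
Algorithm: postorder visits root last, so walk postorder right-to-left;
each value is the root of the current inorder slice — split it at that
value, recurse on the right subtree first, then the left.
Recursive splits:
  root=20; inorder splits into left=[13], right=[28, 29]
  root=29; inorder splits into left=[28], right=[]
  root=28; inorder splits into left=[], right=[]
  root=13; inorder splits into left=[], right=[]
Reconstructed level-order: [20, 13, 29, 28]


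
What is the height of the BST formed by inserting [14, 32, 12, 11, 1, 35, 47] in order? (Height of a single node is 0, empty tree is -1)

Insertion order: [14, 32, 12, 11, 1, 35, 47]
Tree (level-order array): [14, 12, 32, 11, None, None, 35, 1, None, None, 47]
Compute height bottom-up (empty subtree = -1):
  height(1) = 1 + max(-1, -1) = 0
  height(11) = 1 + max(0, -1) = 1
  height(12) = 1 + max(1, -1) = 2
  height(47) = 1 + max(-1, -1) = 0
  height(35) = 1 + max(-1, 0) = 1
  height(32) = 1 + max(-1, 1) = 2
  height(14) = 1 + max(2, 2) = 3
Height = 3


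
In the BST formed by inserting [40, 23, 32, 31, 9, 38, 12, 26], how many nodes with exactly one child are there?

Tree built from: [40, 23, 32, 31, 9, 38, 12, 26]
Tree (level-order array): [40, 23, None, 9, 32, None, 12, 31, 38, None, None, 26]
Rule: These are nodes with exactly 1 non-null child.
Per-node child counts:
  node 40: 1 child(ren)
  node 23: 2 child(ren)
  node 9: 1 child(ren)
  node 12: 0 child(ren)
  node 32: 2 child(ren)
  node 31: 1 child(ren)
  node 26: 0 child(ren)
  node 38: 0 child(ren)
Matching nodes: [40, 9, 31]
Count of nodes with exactly one child: 3


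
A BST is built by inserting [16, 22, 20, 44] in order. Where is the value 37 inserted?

Starting tree (level order): [16, None, 22, 20, 44]
Insertion path: 16 -> 22 -> 44
Result: insert 37 as left child of 44
Final tree (level order): [16, None, 22, 20, 44, None, None, 37]


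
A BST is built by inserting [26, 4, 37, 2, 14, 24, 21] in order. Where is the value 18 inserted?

Starting tree (level order): [26, 4, 37, 2, 14, None, None, None, None, None, 24, 21]
Insertion path: 26 -> 4 -> 14 -> 24 -> 21
Result: insert 18 as left child of 21
Final tree (level order): [26, 4, 37, 2, 14, None, None, None, None, None, 24, 21, None, 18]


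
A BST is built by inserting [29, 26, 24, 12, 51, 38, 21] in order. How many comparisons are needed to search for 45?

Search path for 45: 29 -> 51 -> 38
Found: False
Comparisons: 3


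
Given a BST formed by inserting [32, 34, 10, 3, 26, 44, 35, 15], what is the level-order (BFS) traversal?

Tree insertion order: [32, 34, 10, 3, 26, 44, 35, 15]
Tree (level-order array): [32, 10, 34, 3, 26, None, 44, None, None, 15, None, 35]
BFS from the root, enqueuing left then right child of each popped node:
  queue [32] -> pop 32, enqueue [10, 34], visited so far: [32]
  queue [10, 34] -> pop 10, enqueue [3, 26], visited so far: [32, 10]
  queue [34, 3, 26] -> pop 34, enqueue [44], visited so far: [32, 10, 34]
  queue [3, 26, 44] -> pop 3, enqueue [none], visited so far: [32, 10, 34, 3]
  queue [26, 44] -> pop 26, enqueue [15], visited so far: [32, 10, 34, 3, 26]
  queue [44, 15] -> pop 44, enqueue [35], visited so far: [32, 10, 34, 3, 26, 44]
  queue [15, 35] -> pop 15, enqueue [none], visited so far: [32, 10, 34, 3, 26, 44, 15]
  queue [35] -> pop 35, enqueue [none], visited so far: [32, 10, 34, 3, 26, 44, 15, 35]
Result: [32, 10, 34, 3, 26, 44, 15, 35]


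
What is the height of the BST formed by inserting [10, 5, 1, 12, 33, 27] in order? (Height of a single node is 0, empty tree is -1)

Insertion order: [10, 5, 1, 12, 33, 27]
Tree (level-order array): [10, 5, 12, 1, None, None, 33, None, None, 27]
Compute height bottom-up (empty subtree = -1):
  height(1) = 1 + max(-1, -1) = 0
  height(5) = 1 + max(0, -1) = 1
  height(27) = 1 + max(-1, -1) = 0
  height(33) = 1 + max(0, -1) = 1
  height(12) = 1 + max(-1, 1) = 2
  height(10) = 1 + max(1, 2) = 3
Height = 3


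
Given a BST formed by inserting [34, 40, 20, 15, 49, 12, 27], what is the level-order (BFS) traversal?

Tree insertion order: [34, 40, 20, 15, 49, 12, 27]
Tree (level-order array): [34, 20, 40, 15, 27, None, 49, 12]
BFS from the root, enqueuing left then right child of each popped node:
  queue [34] -> pop 34, enqueue [20, 40], visited so far: [34]
  queue [20, 40] -> pop 20, enqueue [15, 27], visited so far: [34, 20]
  queue [40, 15, 27] -> pop 40, enqueue [49], visited so far: [34, 20, 40]
  queue [15, 27, 49] -> pop 15, enqueue [12], visited so far: [34, 20, 40, 15]
  queue [27, 49, 12] -> pop 27, enqueue [none], visited so far: [34, 20, 40, 15, 27]
  queue [49, 12] -> pop 49, enqueue [none], visited so far: [34, 20, 40, 15, 27, 49]
  queue [12] -> pop 12, enqueue [none], visited so far: [34, 20, 40, 15, 27, 49, 12]
Result: [34, 20, 40, 15, 27, 49, 12]


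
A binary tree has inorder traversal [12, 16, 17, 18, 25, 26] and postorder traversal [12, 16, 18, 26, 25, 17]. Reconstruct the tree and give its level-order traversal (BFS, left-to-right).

Inorder:   [12, 16, 17, 18, 25, 26]
Postorder: [12, 16, 18, 26, 25, 17]
Algorithm: postorder visits root last, so walk postorder right-to-left;
each value is the root of the current inorder slice — split it at that
value, recurse on the right subtree first, then the left.
Recursive splits:
  root=17; inorder splits into left=[12, 16], right=[18, 25, 26]
  root=25; inorder splits into left=[18], right=[26]
  root=26; inorder splits into left=[], right=[]
  root=18; inorder splits into left=[], right=[]
  root=16; inorder splits into left=[12], right=[]
  root=12; inorder splits into left=[], right=[]
Reconstructed level-order: [17, 16, 25, 12, 18, 26]


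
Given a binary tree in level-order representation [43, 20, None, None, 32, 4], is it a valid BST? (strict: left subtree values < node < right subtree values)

Level-order array: [43, 20, None, None, 32, 4]
Validate using subtree bounds (lo, hi): at each node, require lo < value < hi,
then recurse left with hi=value and right with lo=value.
Preorder trace (stopping at first violation):
  at node 43 with bounds (-inf, +inf): OK
  at node 20 with bounds (-inf, 43): OK
  at node 32 with bounds (20, 43): OK
  at node 4 with bounds (20, 32): VIOLATION
Node 4 violates its bound: not (20 < 4 < 32).
Result: Not a valid BST


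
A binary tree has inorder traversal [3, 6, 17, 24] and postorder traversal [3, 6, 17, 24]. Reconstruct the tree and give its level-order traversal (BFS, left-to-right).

Inorder:   [3, 6, 17, 24]
Postorder: [3, 6, 17, 24]
Algorithm: postorder visits root last, so walk postorder right-to-left;
each value is the root of the current inorder slice — split it at that
value, recurse on the right subtree first, then the left.
Recursive splits:
  root=24; inorder splits into left=[3, 6, 17], right=[]
  root=17; inorder splits into left=[3, 6], right=[]
  root=6; inorder splits into left=[3], right=[]
  root=3; inorder splits into left=[], right=[]
Reconstructed level-order: [24, 17, 6, 3]


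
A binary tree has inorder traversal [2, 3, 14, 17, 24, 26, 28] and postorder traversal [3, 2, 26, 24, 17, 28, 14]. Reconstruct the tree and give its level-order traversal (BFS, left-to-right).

Inorder:   [2, 3, 14, 17, 24, 26, 28]
Postorder: [3, 2, 26, 24, 17, 28, 14]
Algorithm: postorder visits root last, so walk postorder right-to-left;
each value is the root of the current inorder slice — split it at that
value, recurse on the right subtree first, then the left.
Recursive splits:
  root=14; inorder splits into left=[2, 3], right=[17, 24, 26, 28]
  root=28; inorder splits into left=[17, 24, 26], right=[]
  root=17; inorder splits into left=[], right=[24, 26]
  root=24; inorder splits into left=[], right=[26]
  root=26; inorder splits into left=[], right=[]
  root=2; inorder splits into left=[], right=[3]
  root=3; inorder splits into left=[], right=[]
Reconstructed level-order: [14, 2, 28, 3, 17, 24, 26]


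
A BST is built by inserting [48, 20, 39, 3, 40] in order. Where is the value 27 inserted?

Starting tree (level order): [48, 20, None, 3, 39, None, None, None, 40]
Insertion path: 48 -> 20 -> 39
Result: insert 27 as left child of 39
Final tree (level order): [48, 20, None, 3, 39, None, None, 27, 40]


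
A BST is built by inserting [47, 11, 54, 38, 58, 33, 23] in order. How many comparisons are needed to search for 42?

Search path for 42: 47 -> 11 -> 38
Found: False
Comparisons: 3


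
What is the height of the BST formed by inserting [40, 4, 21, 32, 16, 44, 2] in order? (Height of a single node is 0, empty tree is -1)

Insertion order: [40, 4, 21, 32, 16, 44, 2]
Tree (level-order array): [40, 4, 44, 2, 21, None, None, None, None, 16, 32]
Compute height bottom-up (empty subtree = -1):
  height(2) = 1 + max(-1, -1) = 0
  height(16) = 1 + max(-1, -1) = 0
  height(32) = 1 + max(-1, -1) = 0
  height(21) = 1 + max(0, 0) = 1
  height(4) = 1 + max(0, 1) = 2
  height(44) = 1 + max(-1, -1) = 0
  height(40) = 1 + max(2, 0) = 3
Height = 3


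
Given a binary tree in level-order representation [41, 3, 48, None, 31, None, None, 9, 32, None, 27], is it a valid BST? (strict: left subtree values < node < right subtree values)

Level-order array: [41, 3, 48, None, 31, None, None, 9, 32, None, 27]
Validate using subtree bounds (lo, hi): at each node, require lo < value < hi,
then recurse left with hi=value and right with lo=value.
Preorder trace (stopping at first violation):
  at node 41 with bounds (-inf, +inf): OK
  at node 3 with bounds (-inf, 41): OK
  at node 31 with bounds (3, 41): OK
  at node 9 with bounds (3, 31): OK
  at node 27 with bounds (9, 31): OK
  at node 32 with bounds (31, 41): OK
  at node 48 with bounds (41, +inf): OK
No violation found at any node.
Result: Valid BST


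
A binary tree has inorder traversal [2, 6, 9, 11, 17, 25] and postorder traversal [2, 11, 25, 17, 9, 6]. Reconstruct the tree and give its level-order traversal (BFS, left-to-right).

Inorder:   [2, 6, 9, 11, 17, 25]
Postorder: [2, 11, 25, 17, 9, 6]
Algorithm: postorder visits root last, so walk postorder right-to-left;
each value is the root of the current inorder slice — split it at that
value, recurse on the right subtree first, then the left.
Recursive splits:
  root=6; inorder splits into left=[2], right=[9, 11, 17, 25]
  root=9; inorder splits into left=[], right=[11, 17, 25]
  root=17; inorder splits into left=[11], right=[25]
  root=25; inorder splits into left=[], right=[]
  root=11; inorder splits into left=[], right=[]
  root=2; inorder splits into left=[], right=[]
Reconstructed level-order: [6, 2, 9, 17, 11, 25]


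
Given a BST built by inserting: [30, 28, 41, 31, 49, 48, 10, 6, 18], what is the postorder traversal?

Tree insertion order: [30, 28, 41, 31, 49, 48, 10, 6, 18]
Tree (level-order array): [30, 28, 41, 10, None, 31, 49, 6, 18, None, None, 48]
Postorder traversal: [6, 18, 10, 28, 31, 48, 49, 41, 30]


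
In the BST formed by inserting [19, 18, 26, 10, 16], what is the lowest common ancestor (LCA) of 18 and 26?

Tree insertion order: [19, 18, 26, 10, 16]
Tree (level-order array): [19, 18, 26, 10, None, None, None, None, 16]
In a BST, the LCA of p=18, q=26 is the first node v on the
root-to-leaf path with p <= v <= q (go left if both < v, right if both > v).
Walk from root:
  at 19: 18 <= 19 <= 26, this is the LCA
LCA = 19


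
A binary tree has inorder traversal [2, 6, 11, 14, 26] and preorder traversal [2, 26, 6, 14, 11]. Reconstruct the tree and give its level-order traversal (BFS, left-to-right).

Inorder:  [2, 6, 11, 14, 26]
Preorder: [2, 26, 6, 14, 11]
Algorithm: preorder visits root first, so consume preorder in order;
for each root, split the current inorder slice at that value into
left-subtree inorder and right-subtree inorder, then recurse.
Recursive splits:
  root=2; inorder splits into left=[], right=[6, 11, 14, 26]
  root=26; inorder splits into left=[6, 11, 14], right=[]
  root=6; inorder splits into left=[], right=[11, 14]
  root=14; inorder splits into left=[11], right=[]
  root=11; inorder splits into left=[], right=[]
Reconstructed level-order: [2, 26, 6, 14, 11]


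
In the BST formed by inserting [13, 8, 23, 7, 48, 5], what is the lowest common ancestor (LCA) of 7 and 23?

Tree insertion order: [13, 8, 23, 7, 48, 5]
Tree (level-order array): [13, 8, 23, 7, None, None, 48, 5]
In a BST, the LCA of p=7, q=23 is the first node v on the
root-to-leaf path with p <= v <= q (go left if both < v, right if both > v).
Walk from root:
  at 13: 7 <= 13 <= 23, this is the LCA
LCA = 13


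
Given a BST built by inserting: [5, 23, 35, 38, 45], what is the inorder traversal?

Tree insertion order: [5, 23, 35, 38, 45]
Tree (level-order array): [5, None, 23, None, 35, None, 38, None, 45]
Inorder traversal: [5, 23, 35, 38, 45]


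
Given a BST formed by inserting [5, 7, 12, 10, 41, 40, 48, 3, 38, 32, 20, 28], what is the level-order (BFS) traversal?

Tree insertion order: [5, 7, 12, 10, 41, 40, 48, 3, 38, 32, 20, 28]
Tree (level-order array): [5, 3, 7, None, None, None, 12, 10, 41, None, None, 40, 48, 38, None, None, None, 32, None, 20, None, None, 28]
BFS from the root, enqueuing left then right child of each popped node:
  queue [5] -> pop 5, enqueue [3, 7], visited so far: [5]
  queue [3, 7] -> pop 3, enqueue [none], visited so far: [5, 3]
  queue [7] -> pop 7, enqueue [12], visited so far: [5, 3, 7]
  queue [12] -> pop 12, enqueue [10, 41], visited so far: [5, 3, 7, 12]
  queue [10, 41] -> pop 10, enqueue [none], visited so far: [5, 3, 7, 12, 10]
  queue [41] -> pop 41, enqueue [40, 48], visited so far: [5, 3, 7, 12, 10, 41]
  queue [40, 48] -> pop 40, enqueue [38], visited so far: [5, 3, 7, 12, 10, 41, 40]
  queue [48, 38] -> pop 48, enqueue [none], visited so far: [5, 3, 7, 12, 10, 41, 40, 48]
  queue [38] -> pop 38, enqueue [32], visited so far: [5, 3, 7, 12, 10, 41, 40, 48, 38]
  queue [32] -> pop 32, enqueue [20], visited so far: [5, 3, 7, 12, 10, 41, 40, 48, 38, 32]
  queue [20] -> pop 20, enqueue [28], visited so far: [5, 3, 7, 12, 10, 41, 40, 48, 38, 32, 20]
  queue [28] -> pop 28, enqueue [none], visited so far: [5, 3, 7, 12, 10, 41, 40, 48, 38, 32, 20, 28]
Result: [5, 3, 7, 12, 10, 41, 40, 48, 38, 32, 20, 28]


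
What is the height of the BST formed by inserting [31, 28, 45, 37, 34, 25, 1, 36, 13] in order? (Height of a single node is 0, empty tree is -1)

Insertion order: [31, 28, 45, 37, 34, 25, 1, 36, 13]
Tree (level-order array): [31, 28, 45, 25, None, 37, None, 1, None, 34, None, None, 13, None, 36]
Compute height bottom-up (empty subtree = -1):
  height(13) = 1 + max(-1, -1) = 0
  height(1) = 1 + max(-1, 0) = 1
  height(25) = 1 + max(1, -1) = 2
  height(28) = 1 + max(2, -1) = 3
  height(36) = 1 + max(-1, -1) = 0
  height(34) = 1 + max(-1, 0) = 1
  height(37) = 1 + max(1, -1) = 2
  height(45) = 1 + max(2, -1) = 3
  height(31) = 1 + max(3, 3) = 4
Height = 4


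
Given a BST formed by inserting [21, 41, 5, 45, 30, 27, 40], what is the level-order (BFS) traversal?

Tree insertion order: [21, 41, 5, 45, 30, 27, 40]
Tree (level-order array): [21, 5, 41, None, None, 30, 45, 27, 40]
BFS from the root, enqueuing left then right child of each popped node:
  queue [21] -> pop 21, enqueue [5, 41], visited so far: [21]
  queue [5, 41] -> pop 5, enqueue [none], visited so far: [21, 5]
  queue [41] -> pop 41, enqueue [30, 45], visited so far: [21, 5, 41]
  queue [30, 45] -> pop 30, enqueue [27, 40], visited so far: [21, 5, 41, 30]
  queue [45, 27, 40] -> pop 45, enqueue [none], visited so far: [21, 5, 41, 30, 45]
  queue [27, 40] -> pop 27, enqueue [none], visited so far: [21, 5, 41, 30, 45, 27]
  queue [40] -> pop 40, enqueue [none], visited so far: [21, 5, 41, 30, 45, 27, 40]
Result: [21, 5, 41, 30, 45, 27, 40]


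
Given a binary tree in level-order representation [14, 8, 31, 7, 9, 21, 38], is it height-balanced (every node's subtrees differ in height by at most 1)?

Tree (level-order array): [14, 8, 31, 7, 9, 21, 38]
Definition: a tree is height-balanced if, at every node, |h(left) - h(right)| <= 1 (empty subtree has height -1).
Bottom-up per-node check:
  node 7: h_left=-1, h_right=-1, diff=0 [OK], height=0
  node 9: h_left=-1, h_right=-1, diff=0 [OK], height=0
  node 8: h_left=0, h_right=0, diff=0 [OK], height=1
  node 21: h_left=-1, h_right=-1, diff=0 [OK], height=0
  node 38: h_left=-1, h_right=-1, diff=0 [OK], height=0
  node 31: h_left=0, h_right=0, diff=0 [OK], height=1
  node 14: h_left=1, h_right=1, diff=0 [OK], height=2
All nodes satisfy the balance condition.
Result: Balanced


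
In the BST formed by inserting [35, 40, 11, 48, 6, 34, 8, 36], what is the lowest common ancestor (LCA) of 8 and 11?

Tree insertion order: [35, 40, 11, 48, 6, 34, 8, 36]
Tree (level-order array): [35, 11, 40, 6, 34, 36, 48, None, 8]
In a BST, the LCA of p=8, q=11 is the first node v on the
root-to-leaf path with p <= v <= q (go left if both < v, right if both > v).
Walk from root:
  at 35: both 8 and 11 < 35, go left
  at 11: 8 <= 11 <= 11, this is the LCA
LCA = 11


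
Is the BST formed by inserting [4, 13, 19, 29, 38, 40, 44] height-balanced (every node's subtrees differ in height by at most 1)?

Tree (level-order array): [4, None, 13, None, 19, None, 29, None, 38, None, 40, None, 44]
Definition: a tree is height-balanced if, at every node, |h(left) - h(right)| <= 1 (empty subtree has height -1).
Bottom-up per-node check:
  node 44: h_left=-1, h_right=-1, diff=0 [OK], height=0
  node 40: h_left=-1, h_right=0, diff=1 [OK], height=1
  node 38: h_left=-1, h_right=1, diff=2 [FAIL (|-1-1|=2 > 1)], height=2
  node 29: h_left=-1, h_right=2, diff=3 [FAIL (|-1-2|=3 > 1)], height=3
  node 19: h_left=-1, h_right=3, diff=4 [FAIL (|-1-3|=4 > 1)], height=4
  node 13: h_left=-1, h_right=4, diff=5 [FAIL (|-1-4|=5 > 1)], height=5
  node 4: h_left=-1, h_right=5, diff=6 [FAIL (|-1-5|=6 > 1)], height=6
Node 38 violates the condition: |-1 - 1| = 2 > 1.
Result: Not balanced


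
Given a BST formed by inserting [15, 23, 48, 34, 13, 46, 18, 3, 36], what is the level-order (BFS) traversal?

Tree insertion order: [15, 23, 48, 34, 13, 46, 18, 3, 36]
Tree (level-order array): [15, 13, 23, 3, None, 18, 48, None, None, None, None, 34, None, None, 46, 36]
BFS from the root, enqueuing left then right child of each popped node:
  queue [15] -> pop 15, enqueue [13, 23], visited so far: [15]
  queue [13, 23] -> pop 13, enqueue [3], visited so far: [15, 13]
  queue [23, 3] -> pop 23, enqueue [18, 48], visited so far: [15, 13, 23]
  queue [3, 18, 48] -> pop 3, enqueue [none], visited so far: [15, 13, 23, 3]
  queue [18, 48] -> pop 18, enqueue [none], visited so far: [15, 13, 23, 3, 18]
  queue [48] -> pop 48, enqueue [34], visited so far: [15, 13, 23, 3, 18, 48]
  queue [34] -> pop 34, enqueue [46], visited so far: [15, 13, 23, 3, 18, 48, 34]
  queue [46] -> pop 46, enqueue [36], visited so far: [15, 13, 23, 3, 18, 48, 34, 46]
  queue [36] -> pop 36, enqueue [none], visited so far: [15, 13, 23, 3, 18, 48, 34, 46, 36]
Result: [15, 13, 23, 3, 18, 48, 34, 46, 36]


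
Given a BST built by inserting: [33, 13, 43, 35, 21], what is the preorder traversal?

Tree insertion order: [33, 13, 43, 35, 21]
Tree (level-order array): [33, 13, 43, None, 21, 35]
Preorder traversal: [33, 13, 21, 43, 35]


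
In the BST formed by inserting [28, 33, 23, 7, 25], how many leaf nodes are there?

Tree built from: [28, 33, 23, 7, 25]
Tree (level-order array): [28, 23, 33, 7, 25]
Rule: A leaf has 0 children.
Per-node child counts:
  node 28: 2 child(ren)
  node 23: 2 child(ren)
  node 7: 0 child(ren)
  node 25: 0 child(ren)
  node 33: 0 child(ren)
Matching nodes: [7, 25, 33]
Count of leaf nodes: 3


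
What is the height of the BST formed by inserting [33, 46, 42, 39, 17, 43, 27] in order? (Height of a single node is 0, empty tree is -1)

Insertion order: [33, 46, 42, 39, 17, 43, 27]
Tree (level-order array): [33, 17, 46, None, 27, 42, None, None, None, 39, 43]
Compute height bottom-up (empty subtree = -1):
  height(27) = 1 + max(-1, -1) = 0
  height(17) = 1 + max(-1, 0) = 1
  height(39) = 1 + max(-1, -1) = 0
  height(43) = 1 + max(-1, -1) = 0
  height(42) = 1 + max(0, 0) = 1
  height(46) = 1 + max(1, -1) = 2
  height(33) = 1 + max(1, 2) = 3
Height = 3


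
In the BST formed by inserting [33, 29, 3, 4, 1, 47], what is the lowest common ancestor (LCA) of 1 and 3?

Tree insertion order: [33, 29, 3, 4, 1, 47]
Tree (level-order array): [33, 29, 47, 3, None, None, None, 1, 4]
In a BST, the LCA of p=1, q=3 is the first node v on the
root-to-leaf path with p <= v <= q (go left if both < v, right if both > v).
Walk from root:
  at 33: both 1 and 3 < 33, go left
  at 29: both 1 and 3 < 29, go left
  at 3: 1 <= 3 <= 3, this is the LCA
LCA = 3


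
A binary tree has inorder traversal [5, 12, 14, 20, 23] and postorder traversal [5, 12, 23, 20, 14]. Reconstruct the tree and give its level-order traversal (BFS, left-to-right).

Inorder:   [5, 12, 14, 20, 23]
Postorder: [5, 12, 23, 20, 14]
Algorithm: postorder visits root last, so walk postorder right-to-left;
each value is the root of the current inorder slice — split it at that
value, recurse on the right subtree first, then the left.
Recursive splits:
  root=14; inorder splits into left=[5, 12], right=[20, 23]
  root=20; inorder splits into left=[], right=[23]
  root=23; inorder splits into left=[], right=[]
  root=12; inorder splits into left=[5], right=[]
  root=5; inorder splits into left=[], right=[]
Reconstructed level-order: [14, 12, 20, 5, 23]


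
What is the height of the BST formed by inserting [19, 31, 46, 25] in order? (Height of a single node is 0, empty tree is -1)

Insertion order: [19, 31, 46, 25]
Tree (level-order array): [19, None, 31, 25, 46]
Compute height bottom-up (empty subtree = -1):
  height(25) = 1 + max(-1, -1) = 0
  height(46) = 1 + max(-1, -1) = 0
  height(31) = 1 + max(0, 0) = 1
  height(19) = 1 + max(-1, 1) = 2
Height = 2
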